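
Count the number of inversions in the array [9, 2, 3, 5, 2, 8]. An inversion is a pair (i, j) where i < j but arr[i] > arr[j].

Finding inversions in [9, 2, 3, 5, 2, 8]:

(0, 1): arr[0]=9 > arr[1]=2
(0, 2): arr[0]=9 > arr[2]=3
(0, 3): arr[0]=9 > arr[3]=5
(0, 4): arr[0]=9 > arr[4]=2
(0, 5): arr[0]=9 > arr[5]=8
(2, 4): arr[2]=3 > arr[4]=2
(3, 4): arr[3]=5 > arr[4]=2

Total inversions: 7

The array has 7 inversion(s): (0,1), (0,2), (0,3), (0,4), (0,5), (2,4), (3,4). Each pair (i,j) satisfies i < j and arr[i] > arr[j].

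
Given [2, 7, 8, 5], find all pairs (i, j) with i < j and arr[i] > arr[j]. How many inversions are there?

Finding inversions in [2, 7, 8, 5]:

(1, 3): arr[1]=7 > arr[3]=5
(2, 3): arr[2]=8 > arr[3]=5

Total inversions: 2

The array has 2 inversion(s): (1,3), (2,3). Each pair (i,j) satisfies i < j and arr[i] > arr[j].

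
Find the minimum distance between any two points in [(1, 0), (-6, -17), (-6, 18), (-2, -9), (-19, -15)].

Computing all pairwise distances among 5 points:

d((1, 0), (-6, -17)) = 18.3848
d((1, 0), (-6, 18)) = 19.3132
d((1, 0), (-2, -9)) = 9.4868
d((1, 0), (-19, -15)) = 25.0
d((-6, -17), (-6, 18)) = 35.0
d((-6, -17), (-2, -9)) = 8.9443 <-- minimum
d((-6, -17), (-19, -15)) = 13.1529
d((-6, 18), (-2, -9)) = 27.2947
d((-6, 18), (-19, -15)) = 35.4683
d((-2, -9), (-19, -15)) = 18.0278

Closest pair: (-6, -17) and (-2, -9) with distance 8.9443

The closest pair is (-6, -17) and (-2, -9) with Euclidean distance 8.9443. For 5 points, brute-force pairwise comparison is shown above. For large n, the divide-and-conquer algorithm (sort by x, recurse on halves, check the dividing strip) achieves O(n log n).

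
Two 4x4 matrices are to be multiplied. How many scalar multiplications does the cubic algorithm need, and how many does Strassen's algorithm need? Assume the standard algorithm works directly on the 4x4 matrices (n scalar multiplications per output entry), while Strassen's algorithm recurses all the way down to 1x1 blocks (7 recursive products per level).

Matrix multiplication for 4x4 matrices:

Standard algorithm: 4^3 = 64 multiplications
Strassen's algorithm: 7^(log2(4)) = 7^2 = 49 multiplications
Savings: 64 - 49 = 15 multiplications

Standard: 64 multiplications (4^3). Strassen: 49 multiplications (7^2). Strassen reduces 8 recursive multiplications to 7 at each level.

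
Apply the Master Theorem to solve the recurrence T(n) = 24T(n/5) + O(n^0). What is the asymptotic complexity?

Master Theorem for T(n) = 24T(n/5) + O(n^0):

a = 24, b = 5, c = 0
log_b(a) = log_5(24) = 1.9746

Case 1: c = 0 < log_5(24) = 1.9746
T(n) = O(n^(log_5 24))

For T(n) = 24T(n/5) + O(n^0): log_5(24) = 1.9746. This is Case 1 of the Master Theorem (c < log_b(a), work dominated by leaves), giving O(n^(log_5 24)).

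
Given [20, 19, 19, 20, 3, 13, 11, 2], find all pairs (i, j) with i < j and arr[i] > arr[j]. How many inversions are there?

Finding inversions in [20, 19, 19, 20, 3, 13, 11, 2]:

(0, 1): arr[0]=20 > arr[1]=19
(0, 2): arr[0]=20 > arr[2]=19
(0, 4): arr[0]=20 > arr[4]=3
(0, 5): arr[0]=20 > arr[5]=13
(0, 6): arr[0]=20 > arr[6]=11
(0, 7): arr[0]=20 > arr[7]=2
(1, 4): arr[1]=19 > arr[4]=3
(1, 5): arr[1]=19 > arr[5]=13
(1, 6): arr[1]=19 > arr[6]=11
(1, 7): arr[1]=19 > arr[7]=2
(2, 4): arr[2]=19 > arr[4]=3
(2, 5): arr[2]=19 > arr[5]=13
(2, 6): arr[2]=19 > arr[6]=11
(2, 7): arr[2]=19 > arr[7]=2
(3, 4): arr[3]=20 > arr[4]=3
(3, 5): arr[3]=20 > arr[5]=13
(3, 6): arr[3]=20 > arr[6]=11
(3, 7): arr[3]=20 > arr[7]=2
(4, 7): arr[4]=3 > arr[7]=2
(5, 6): arr[5]=13 > arr[6]=11
(5, 7): arr[5]=13 > arr[7]=2
(6, 7): arr[6]=11 > arr[7]=2

Total inversions: 22

The array has 22 inversion(s): (0,1), (0,2), (0,4), (0,5), (0,6), (0,7), (1,4), (1,5), (1,6), (1,7), (2,4), (2,5), (2,6), (2,7), (3,4), (3,5), (3,6), (3,7), (4,7), (5,6), (5,7), (6,7). Each pair (i,j) satisfies i < j and arr[i] > arr[j].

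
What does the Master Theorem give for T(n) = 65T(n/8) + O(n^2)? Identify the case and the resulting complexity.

Master Theorem for T(n) = 65T(n/8) + O(n^2):

a = 65, b = 8, c = 2
log_b(a) = log_8(65) = 2.0075

Case 1: c = 2 < log_8(65) = 2.0075
T(n) = O(n^(log_8 65))

For T(n) = 65T(n/8) + O(n^2): log_8(65) = 2.0075. This is Case 1 of the Master Theorem (c < log_b(a), work dominated by leaves), giving O(n^(log_8 65)).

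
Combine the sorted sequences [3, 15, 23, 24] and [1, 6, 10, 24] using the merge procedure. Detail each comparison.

Merging process:

Compare 3 vs 1: take 1 from right. Merged: [1]
Compare 3 vs 6: take 3 from left. Merged: [1, 3]
Compare 15 vs 6: take 6 from right. Merged: [1, 3, 6]
Compare 15 vs 10: take 10 from right. Merged: [1, 3, 6, 10]
Compare 15 vs 24: take 15 from left. Merged: [1, 3, 6, 10, 15]
Compare 23 vs 24: take 23 from left. Merged: [1, 3, 6, 10, 15, 23]
Compare 24 vs 24: take 24 from left. Merged: [1, 3, 6, 10, 15, 23, 24]
Append remaining from right: [24]. Merged: [1, 3, 6, 10, 15, 23, 24, 24]

Final merged array: [1, 3, 6, 10, 15, 23, 24, 24]
Total comparisons: 7

The merged array is [1, 3, 6, 10, 15, 23, 24, 24], requiring 7 comparisons. The merge step runs in O(n) time where n is the total number of elements.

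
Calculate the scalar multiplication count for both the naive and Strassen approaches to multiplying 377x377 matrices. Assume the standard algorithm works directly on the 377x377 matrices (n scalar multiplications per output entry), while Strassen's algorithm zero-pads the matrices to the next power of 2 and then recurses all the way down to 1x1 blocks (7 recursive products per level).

Matrix multiplication for 377x377 matrices:

Strassen's algorithm requires power-of-2 dimensions. Pad 377x377 to 512x512 (next power of 2).

Standard algorithm: 377^3 = 53582633 multiplications
Strassen's algorithm: 7^(log2(512)) = 7^9 = 40353607 multiplications
Savings: 53582633 - 40353607 = 13229026 multiplications

Standard: 53582633 multiplications (377^3). Strassen: 40353607 multiplications (7^9, after padding to 512x512). Strassen reduces 8 recursive multiplications to 7 at each level.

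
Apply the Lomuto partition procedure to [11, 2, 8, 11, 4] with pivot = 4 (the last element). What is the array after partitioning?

Lomuto partition with pivot = 4:

Initial array: [11, 2, 8, 11, 4]

arr[0]=11 > 4: no swap
arr[1]=2 <= 4: swap with position 0, array becomes [2, 11, 8, 11, 4]
arr[2]=8 > 4: no swap
arr[3]=11 > 4: no swap

Place pivot at position 1: [2, 4, 8, 11, 11]
Pivot position: 1

After partitioning with pivot 4, the array becomes [2, 4, 8, 11, 11]. The pivot is placed at index 1. All elements to the left of the pivot are <= 4, and all elements to the right are > 4.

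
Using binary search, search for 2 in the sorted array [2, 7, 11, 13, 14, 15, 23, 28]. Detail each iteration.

Binary search for 2 in [2, 7, 11, 13, 14, 15, 23, 28]:

lo=0, hi=7, mid=3, arr[mid]=13 -> 13 > 2, search left half
lo=0, hi=2, mid=1, arr[mid]=7 -> 7 > 2, search left half
lo=0, hi=0, mid=0, arr[mid]=2 -> Found target at index 0!

Binary search finds 2 at index 0 after 3 comparisons. The search repeatedly halves the search space by comparing with the middle element.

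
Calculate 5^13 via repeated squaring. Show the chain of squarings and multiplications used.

Computing 5^13 by squaring (build up from 5^1; each line after the first costs one multiplication):

5^1 = 5
5^2 = (5^1)^2 = 5^2 = 25
5^3 = 5 * 5^2 = 5 * 25 = 125
5^6 = (5^3)^2 = 125^2 = 15625
5^12 = (5^6)^2 = 15625^2 = 244140625
5^13 = 5 * 5^12 = 5 * 244140625 = 1220703125

Result: 1220703125
Multiplications needed: 5 (5 lines after 5^1)

5^13 = 1220703125. Using exponentiation by squaring, this requires 5 multiplications. The key idea: if the exponent is even, square the half-power; if odd, multiply by the base once.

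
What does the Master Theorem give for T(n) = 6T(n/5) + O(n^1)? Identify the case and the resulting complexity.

Master Theorem for T(n) = 6T(n/5) + O(n^1):

a = 6, b = 5, c = 1
log_b(a) = log_5(6) = 1.1133

Case 1: c = 1 < log_5(6) = 1.1133
T(n) = O(n^(log_5 6))

For T(n) = 6T(n/5) + O(n^1): log_5(6) = 1.1133. This is Case 1 of the Master Theorem (c < log_b(a), work dominated by leaves), giving O(n^(log_5 6)).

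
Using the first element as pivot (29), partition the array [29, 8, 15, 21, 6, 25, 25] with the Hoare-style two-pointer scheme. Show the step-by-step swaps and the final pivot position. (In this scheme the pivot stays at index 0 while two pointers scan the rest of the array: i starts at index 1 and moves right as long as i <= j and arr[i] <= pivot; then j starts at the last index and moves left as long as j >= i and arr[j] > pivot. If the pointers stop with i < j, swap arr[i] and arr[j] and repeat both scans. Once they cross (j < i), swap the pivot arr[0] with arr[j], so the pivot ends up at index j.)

Hoare-style two-pointer partition with pivot = 29:

Initial array: [29, 8, 15, 21, 6, 25, 25]

Pointers start at i = 1, j = 6.
i ends at 7, j ends at 6: the pointers have crossed (j < i), so scanning stops.

Swap pivot arr[0] with arr[6] to place pivot at position 6: [25, 8, 15, 21, 6, 25, 29]
Pivot position: 6

After partitioning with pivot 29, the array becomes [25, 8, 15, 21, 6, 25, 29]. The pivot is placed at index 6. All elements to the left of the pivot are <= 29, and all elements to the right are > 29.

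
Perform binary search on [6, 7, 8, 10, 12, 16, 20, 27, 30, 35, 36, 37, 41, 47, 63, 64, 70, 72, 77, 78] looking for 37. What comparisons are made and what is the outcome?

Binary search for 37 in [6, 7, 8, 10, 12, 16, 20, 27, 30, 35, 36, 37, 41, 47, 63, 64, 70, 72, 77, 78]:

lo=0, hi=19, mid=9, arr[mid]=35 -> 35 < 37, search right half
lo=10, hi=19, mid=14, arr[mid]=63 -> 63 > 37, search left half
lo=10, hi=13, mid=11, arr[mid]=37 -> Found target at index 11!

Binary search finds 37 at index 11 after 3 comparisons. The search repeatedly halves the search space by comparing with the middle element.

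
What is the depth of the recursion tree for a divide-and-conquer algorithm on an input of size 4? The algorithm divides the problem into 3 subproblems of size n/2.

For divide and conquer with division factor 2:

Problem sizes at each level:
Level 0: 4
Level 1: 2
Level 2: 1

The root is level 0 and the size-1 base case is level 2 (the tree spans levels 0 through 2, i.e. 3 levels counting the root), so the depth is the number of divisions: log_2(4) = 2

The recursion tree depth is log_2(4) = 2. At each level, the problem size is divided by 2, so it takes 2 divisions to reduce to a base case of size 1. The algorithm makes 3 recursive calls at each level.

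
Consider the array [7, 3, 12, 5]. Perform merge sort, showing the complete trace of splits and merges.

Merge sort trace:

Split: [7, 3, 12, 5] -> [7, 3] and [12, 5]
  Split: [7, 3] -> [7] and [3]
  Merge: [7] + [3] -> [3, 7]
  Split: [12, 5] -> [12] and [5]
  Merge: [12] + [5] -> [5, 12]
Merge: [3, 7] + [5, 12] -> [3, 5, 7, 12]

Final sorted array: [3, 5, 7, 12]

The merge sort proceeds by recursively splitting the array and merging sorted halves.
After all merges, the sorted array is [3, 5, 7, 12].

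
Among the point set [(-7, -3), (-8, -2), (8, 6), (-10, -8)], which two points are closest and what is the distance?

Computing all pairwise distances among 4 points:

d((-7, -3), (-8, -2)) = 1.4142 <-- minimum
d((-7, -3), (8, 6)) = 17.4929
d((-7, -3), (-10, -8)) = 5.831
d((-8, -2), (8, 6)) = 17.8885
d((-8, -2), (-10, -8)) = 6.3246
d((8, 6), (-10, -8)) = 22.8035

Closest pair: (-7, -3) and (-8, -2) with distance 1.4142

The closest pair is (-7, -3) and (-8, -2) with Euclidean distance 1.4142. For 4 points, brute-force pairwise comparison is shown above. For large n, the divide-and-conquer algorithm (sort by x, recurse on halves, check the dividing strip) achieves O(n log n).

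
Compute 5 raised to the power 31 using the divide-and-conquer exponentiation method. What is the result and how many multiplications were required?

Computing 5^31 by squaring (build up from 5^1; each line after the first costs one multiplication):

5^1 = 5
5^2 = (5^1)^2 = 5^2 = 25
5^3 = 5 * 5^2 = 5 * 25 = 125
5^6 = (5^3)^2 = 125^2 = 15625
5^7 = 5 * 5^6 = 5 * 15625 = 78125
5^14 = (5^7)^2 = 78125^2 = 6103515625
5^15 = 5 * 5^14 = 5 * 6103515625 = 30517578125
5^30 = (5^15)^2 = 30517578125^2 = 931322574615478515625
5^31 = 5 * 5^30 = 5 * 931322574615478515625 = 4656612873077392578125

Result: 4656612873077392578125
Multiplications needed: 8 (8 lines after 5^1)

5^31 = 4656612873077392578125. Using exponentiation by squaring, this requires 8 multiplications. The key idea: if the exponent is even, square the half-power; if odd, multiply by the base once.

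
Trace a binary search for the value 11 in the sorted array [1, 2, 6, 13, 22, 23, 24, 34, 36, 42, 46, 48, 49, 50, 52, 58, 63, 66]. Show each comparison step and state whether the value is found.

Binary search for 11 in [1, 2, 6, 13, 22, 23, 24, 34, 36, 42, 46, 48, 49, 50, 52, 58, 63, 66]:

lo=0, hi=17, mid=8, arr[mid]=36 -> 36 > 11, search left half
lo=0, hi=7, mid=3, arr[mid]=13 -> 13 > 11, search left half
lo=0, hi=2, mid=1, arr[mid]=2 -> 2 < 11, search right half
lo=2, hi=2, mid=2, arr[mid]=6 -> 6 < 11, search right half
lo=3 > hi=2, target 11 not found

Binary search determines that 11 is not in the array after 4 comparisons. The search space was exhausted without finding the target.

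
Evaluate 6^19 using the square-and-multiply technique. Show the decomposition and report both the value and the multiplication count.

Computing 6^19 by squaring (build up from 6^1; each line after the first costs one multiplication):

6^1 = 6
6^2 = (6^1)^2 = 6^2 = 36
6^4 = (6^2)^2 = 36^2 = 1296
6^8 = (6^4)^2 = 1296^2 = 1679616
6^9 = 6 * 6^8 = 6 * 1679616 = 10077696
6^18 = (6^9)^2 = 10077696^2 = 101559956668416
6^19 = 6 * 6^18 = 6 * 101559956668416 = 609359740010496

Result: 609359740010496
Multiplications needed: 6 (6 lines after 6^1)

6^19 = 609359740010496. Using exponentiation by squaring, this requires 6 multiplications. The key idea: if the exponent is even, square the half-power; if odd, multiply by the base once.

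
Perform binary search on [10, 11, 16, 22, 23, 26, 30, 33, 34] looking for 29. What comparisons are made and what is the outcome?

Binary search for 29 in [10, 11, 16, 22, 23, 26, 30, 33, 34]:

lo=0, hi=8, mid=4, arr[mid]=23 -> 23 < 29, search right half
lo=5, hi=8, mid=6, arr[mid]=30 -> 30 > 29, search left half
lo=5, hi=5, mid=5, arr[mid]=26 -> 26 < 29, search right half
lo=6 > hi=5, target 29 not found

Binary search determines that 29 is not in the array after 3 comparisons. The search space was exhausted without finding the target.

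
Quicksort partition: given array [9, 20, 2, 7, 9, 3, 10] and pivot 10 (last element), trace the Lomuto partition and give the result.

Lomuto partition with pivot = 10:

Initial array: [9, 20, 2, 7, 9, 3, 10]

arr[0]=9 <= 10: swap with position 0, array becomes [9, 20, 2, 7, 9, 3, 10]
arr[1]=20 > 10: no swap
arr[2]=2 <= 10: swap with position 1, array becomes [9, 2, 20, 7, 9, 3, 10]
arr[3]=7 <= 10: swap with position 2, array becomes [9, 2, 7, 20, 9, 3, 10]
arr[4]=9 <= 10: swap with position 3, array becomes [9, 2, 7, 9, 20, 3, 10]
arr[5]=3 <= 10: swap with position 4, array becomes [9, 2, 7, 9, 3, 20, 10]

Place pivot at position 5: [9, 2, 7, 9, 3, 10, 20]
Pivot position: 5

After partitioning with pivot 10, the array becomes [9, 2, 7, 9, 3, 10, 20]. The pivot is placed at index 5. All elements to the left of the pivot are <= 10, and all elements to the right are > 10.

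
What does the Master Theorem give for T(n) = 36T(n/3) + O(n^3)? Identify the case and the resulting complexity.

Master Theorem for T(n) = 36T(n/3) + O(n^3):

a = 36, b = 3, c = 3
log_b(a) = log_3(36) = 3.2619

Case 1: c = 3 < log_3(36) = 3.2619
T(n) = O(n^(log_3 36))

For T(n) = 36T(n/3) + O(n^3): log_3(36) = 3.2619. This is Case 1 of the Master Theorem (c < log_b(a), work dominated by leaves), giving O(n^(log_3 36)).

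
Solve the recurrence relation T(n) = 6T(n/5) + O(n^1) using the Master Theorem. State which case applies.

Master Theorem for T(n) = 6T(n/5) + O(n^1):

a = 6, b = 5, c = 1
log_b(a) = log_5(6) = 1.1133

Case 1: c = 1 < log_5(6) = 1.1133
T(n) = O(n^(log_5 6))

For T(n) = 6T(n/5) + O(n^1): log_5(6) = 1.1133. This is Case 1 of the Master Theorem (c < log_b(a), work dominated by leaves), giving O(n^(log_5 6)).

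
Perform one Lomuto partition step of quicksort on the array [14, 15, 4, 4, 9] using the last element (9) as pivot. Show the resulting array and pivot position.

Lomuto partition with pivot = 9:

Initial array: [14, 15, 4, 4, 9]

arr[0]=14 > 9: no swap
arr[1]=15 > 9: no swap
arr[2]=4 <= 9: swap with position 0, array becomes [4, 15, 14, 4, 9]
arr[3]=4 <= 9: swap with position 1, array becomes [4, 4, 14, 15, 9]

Place pivot at position 2: [4, 4, 9, 15, 14]
Pivot position: 2

After partitioning with pivot 9, the array becomes [4, 4, 9, 15, 14]. The pivot is placed at index 2. All elements to the left of the pivot are <= 9, and all elements to the right are > 9.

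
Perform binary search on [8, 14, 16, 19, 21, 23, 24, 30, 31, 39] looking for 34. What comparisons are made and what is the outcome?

Binary search for 34 in [8, 14, 16, 19, 21, 23, 24, 30, 31, 39]:

lo=0, hi=9, mid=4, arr[mid]=21 -> 21 < 34, search right half
lo=5, hi=9, mid=7, arr[mid]=30 -> 30 < 34, search right half
lo=8, hi=9, mid=8, arr[mid]=31 -> 31 < 34, search right half
lo=9, hi=9, mid=9, arr[mid]=39 -> 39 > 34, search left half
lo=9 > hi=8, target 34 not found

Binary search determines that 34 is not in the array after 4 comparisons. The search space was exhausted without finding the target.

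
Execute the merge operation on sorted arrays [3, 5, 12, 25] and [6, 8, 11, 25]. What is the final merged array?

Merging process:

Compare 3 vs 6: take 3 from left. Merged: [3]
Compare 5 vs 6: take 5 from left. Merged: [3, 5]
Compare 12 vs 6: take 6 from right. Merged: [3, 5, 6]
Compare 12 vs 8: take 8 from right. Merged: [3, 5, 6, 8]
Compare 12 vs 11: take 11 from right. Merged: [3, 5, 6, 8, 11]
Compare 12 vs 25: take 12 from left. Merged: [3, 5, 6, 8, 11, 12]
Compare 25 vs 25: take 25 from left. Merged: [3, 5, 6, 8, 11, 12, 25]
Append remaining from right: [25]. Merged: [3, 5, 6, 8, 11, 12, 25, 25]

Final merged array: [3, 5, 6, 8, 11, 12, 25, 25]
Total comparisons: 7

The merged array is [3, 5, 6, 8, 11, 12, 25, 25], requiring 7 comparisons. The merge step runs in O(n) time where n is the total number of elements.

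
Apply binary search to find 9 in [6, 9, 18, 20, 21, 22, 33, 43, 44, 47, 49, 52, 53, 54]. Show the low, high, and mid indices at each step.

Binary search for 9 in [6, 9, 18, 20, 21, 22, 33, 43, 44, 47, 49, 52, 53, 54]:

lo=0, hi=13, mid=6, arr[mid]=33 -> 33 > 9, search left half
lo=0, hi=5, mid=2, arr[mid]=18 -> 18 > 9, search left half
lo=0, hi=1, mid=0, arr[mid]=6 -> 6 < 9, search right half
lo=1, hi=1, mid=1, arr[mid]=9 -> Found target at index 1!

Binary search finds 9 at index 1 after 4 comparisons. The search repeatedly halves the search space by comparing with the middle element.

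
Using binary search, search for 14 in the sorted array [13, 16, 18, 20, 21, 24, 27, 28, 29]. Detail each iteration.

Binary search for 14 in [13, 16, 18, 20, 21, 24, 27, 28, 29]:

lo=0, hi=8, mid=4, arr[mid]=21 -> 21 > 14, search left half
lo=0, hi=3, mid=1, arr[mid]=16 -> 16 > 14, search left half
lo=0, hi=0, mid=0, arr[mid]=13 -> 13 < 14, search right half
lo=1 > hi=0, target 14 not found

Binary search determines that 14 is not in the array after 3 comparisons. The search space was exhausted without finding the target.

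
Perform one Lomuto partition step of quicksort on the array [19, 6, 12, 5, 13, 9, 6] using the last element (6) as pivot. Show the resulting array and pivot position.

Lomuto partition with pivot = 6:

Initial array: [19, 6, 12, 5, 13, 9, 6]

arr[0]=19 > 6: no swap
arr[1]=6 <= 6: swap with position 0, array becomes [6, 19, 12, 5, 13, 9, 6]
arr[2]=12 > 6: no swap
arr[3]=5 <= 6: swap with position 1, array becomes [6, 5, 12, 19, 13, 9, 6]
arr[4]=13 > 6: no swap
arr[5]=9 > 6: no swap

Place pivot at position 2: [6, 5, 6, 19, 13, 9, 12]
Pivot position: 2

After partitioning with pivot 6, the array becomes [6, 5, 6, 19, 13, 9, 12]. The pivot is placed at index 2. All elements to the left of the pivot are <= 6, and all elements to the right are > 6.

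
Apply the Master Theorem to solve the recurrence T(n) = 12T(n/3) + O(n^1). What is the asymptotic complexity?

Master Theorem for T(n) = 12T(n/3) + O(n^1):

a = 12, b = 3, c = 1
log_b(a) = log_3(12) = 2.2619

Case 1: c = 1 < log_3(12) = 2.2619
T(n) = O(n^(log_3 12))

For T(n) = 12T(n/3) + O(n^1): log_3(12) = 2.2619. This is Case 1 of the Master Theorem (c < log_b(a), work dominated by leaves), giving O(n^(log_3 12)).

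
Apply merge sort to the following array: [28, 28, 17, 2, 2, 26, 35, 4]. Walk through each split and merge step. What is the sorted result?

Merge sort trace:

Split: [28, 28, 17, 2, 2, 26, 35, 4] -> [28, 28, 17, 2] and [2, 26, 35, 4]
  Split: [28, 28, 17, 2] -> [28, 28] and [17, 2]
    Split: [28, 28] -> [28] and [28]
    Merge: [28] + [28] -> [28, 28]
    Split: [17, 2] -> [17] and [2]
    Merge: [17] + [2] -> [2, 17]
  Merge: [28, 28] + [2, 17] -> [2, 17, 28, 28]
  Split: [2, 26, 35, 4] -> [2, 26] and [35, 4]
    Split: [2, 26] -> [2] and [26]
    Merge: [2] + [26] -> [2, 26]
    Split: [35, 4] -> [35] and [4]
    Merge: [35] + [4] -> [4, 35]
  Merge: [2, 26] + [4, 35] -> [2, 4, 26, 35]
Merge: [2, 17, 28, 28] + [2, 4, 26, 35] -> [2, 2, 4, 17, 26, 28, 28, 35]

Final sorted array: [2, 2, 4, 17, 26, 28, 28, 35]

The merge sort proceeds by recursively splitting the array and merging sorted halves.
After all merges, the sorted array is [2, 2, 4, 17, 26, 28, 28, 35].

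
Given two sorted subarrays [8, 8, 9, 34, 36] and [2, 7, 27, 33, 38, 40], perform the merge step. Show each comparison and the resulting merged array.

Merging process:

Compare 8 vs 2: take 2 from right. Merged: [2]
Compare 8 vs 7: take 7 from right. Merged: [2, 7]
Compare 8 vs 27: take 8 from left. Merged: [2, 7, 8]
Compare 8 vs 27: take 8 from left. Merged: [2, 7, 8, 8]
Compare 9 vs 27: take 9 from left. Merged: [2, 7, 8, 8, 9]
Compare 34 vs 27: take 27 from right. Merged: [2, 7, 8, 8, 9, 27]
Compare 34 vs 33: take 33 from right. Merged: [2, 7, 8, 8, 9, 27, 33]
Compare 34 vs 38: take 34 from left. Merged: [2, 7, 8, 8, 9, 27, 33, 34]
Compare 36 vs 38: take 36 from left. Merged: [2, 7, 8, 8, 9, 27, 33, 34, 36]
Append remaining from right: [38, 40]. Merged: [2, 7, 8, 8, 9, 27, 33, 34, 36, 38, 40]

Final merged array: [2, 7, 8, 8, 9, 27, 33, 34, 36, 38, 40]
Total comparisons: 9

The merged array is [2, 7, 8, 8, 9, 27, 33, 34, 36, 38, 40], requiring 9 comparisons. The merge step runs in O(n) time where n is the total number of elements.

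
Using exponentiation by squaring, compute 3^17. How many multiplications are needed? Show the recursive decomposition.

Computing 3^17 by squaring (build up from 3^1; each line after the first costs one multiplication):

3^1 = 3
3^2 = (3^1)^2 = 3^2 = 9
3^4 = (3^2)^2 = 9^2 = 81
3^8 = (3^4)^2 = 81^2 = 6561
3^16 = (3^8)^2 = 6561^2 = 43046721
3^17 = 3 * 3^16 = 3 * 43046721 = 129140163

Result: 129140163
Multiplications needed: 5 (5 lines after 3^1)

3^17 = 129140163. Using exponentiation by squaring, this requires 5 multiplications. The key idea: if the exponent is even, square the half-power; if odd, multiply by the base once.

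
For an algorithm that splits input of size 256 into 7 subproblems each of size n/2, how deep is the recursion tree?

For divide and conquer with division factor 2:

Problem sizes at each level:
Level 0: 256
Level 1: 128
Level 2: 64
Level 3: 32
Level 4: 16
Level 5: 8
Level 6: 4
Level 7: 2
Level 8: 1

The root is level 0 and the size-1 base case is level 8 (the tree spans levels 0 through 8, i.e. 9 levels counting the root), so the depth is the number of divisions: log_2(256) = 8

The recursion tree depth is log_2(256) = 8. At each level, the problem size is divided by 2, so it takes 8 divisions to reduce to a base case of size 1. The algorithm makes 7 recursive calls at each level.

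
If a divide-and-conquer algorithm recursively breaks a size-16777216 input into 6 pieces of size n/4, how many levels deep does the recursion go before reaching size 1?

For divide and conquer with division factor 4:

Problem sizes at each level:
Level 0: 16777216
Level 1: 4194304
Level 2: 1048576
Level 3: 262144
Level 4: 65536
Level 5: 16384
Level 6: 4096
Level 7: 1024
Level 8: 256
Level 9: 64
Level 10: 16
Level 11: 4
Level 12: 1

The root is level 0 and the size-1 base case is level 12 (the tree spans levels 0 through 12, i.e. 13 levels counting the root), so the depth is the number of divisions: log_4(16777216) = 12

The recursion tree depth is log_4(16777216) = 12. At each level, the problem size is divided by 4, so it takes 12 divisions to reduce to a base case of size 1. The algorithm makes 6 recursive calls at each level.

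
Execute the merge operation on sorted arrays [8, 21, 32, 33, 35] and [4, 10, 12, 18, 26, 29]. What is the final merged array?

Merging process:

Compare 8 vs 4: take 4 from right. Merged: [4]
Compare 8 vs 10: take 8 from left. Merged: [4, 8]
Compare 21 vs 10: take 10 from right. Merged: [4, 8, 10]
Compare 21 vs 12: take 12 from right. Merged: [4, 8, 10, 12]
Compare 21 vs 18: take 18 from right. Merged: [4, 8, 10, 12, 18]
Compare 21 vs 26: take 21 from left. Merged: [4, 8, 10, 12, 18, 21]
Compare 32 vs 26: take 26 from right. Merged: [4, 8, 10, 12, 18, 21, 26]
Compare 32 vs 29: take 29 from right. Merged: [4, 8, 10, 12, 18, 21, 26, 29]
Append remaining from left: [32, 33, 35]. Merged: [4, 8, 10, 12, 18, 21, 26, 29, 32, 33, 35]

Final merged array: [4, 8, 10, 12, 18, 21, 26, 29, 32, 33, 35]
Total comparisons: 8

The merged array is [4, 8, 10, 12, 18, 21, 26, 29, 32, 33, 35], requiring 8 comparisons. The merge step runs in O(n) time where n is the total number of elements.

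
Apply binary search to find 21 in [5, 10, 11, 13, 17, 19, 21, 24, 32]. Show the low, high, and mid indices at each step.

Binary search for 21 in [5, 10, 11, 13, 17, 19, 21, 24, 32]:

lo=0, hi=8, mid=4, arr[mid]=17 -> 17 < 21, search right half
lo=5, hi=8, mid=6, arr[mid]=21 -> Found target at index 6!

Binary search finds 21 at index 6 after 2 comparisons. The search repeatedly halves the search space by comparing with the middle element.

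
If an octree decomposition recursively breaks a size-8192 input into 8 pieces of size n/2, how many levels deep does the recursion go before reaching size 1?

For divide and conquer with division factor 2:

Problem sizes at each level:
Level 0: 8192
Level 1: 4096
Level 2: 2048
Level 3: 1024
Level 4: 512
Level 5: 256
Level 6: 128
Level 7: 64
Level 8: 32
Level 9: 16
Level 10: 8
Level 11: 4
Level 12: 2
Level 13: 1

The root is level 0 and the size-1 base case is level 13 (the tree spans levels 0 through 13, i.e. 14 levels counting the root), so the depth is the number of divisions: log_2(8192) = 13

The recursion tree depth is log_2(8192) = 13. At each level, the problem size is divided by 2, so it takes 13 divisions to reduce to a base case of size 1. The algorithm makes 8 recursive calls at each level.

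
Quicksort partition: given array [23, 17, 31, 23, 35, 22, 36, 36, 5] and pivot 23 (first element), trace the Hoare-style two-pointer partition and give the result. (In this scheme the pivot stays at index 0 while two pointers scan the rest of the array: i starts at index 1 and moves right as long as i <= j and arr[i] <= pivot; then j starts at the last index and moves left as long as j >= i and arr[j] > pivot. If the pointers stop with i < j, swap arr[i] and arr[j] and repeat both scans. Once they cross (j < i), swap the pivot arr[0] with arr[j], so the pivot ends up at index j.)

Hoare-style two-pointer partition with pivot = 23:

Initial array: [23, 17, 31, 23, 35, 22, 36, 36, 5]

Pointers start at i = 1, j = 8.
i stops at index 2 (arr[2]=31 > 23), j stops at index 8 (arr[8]=5 <= 23): swap arr[2] and arr[8], array becomes [23, 17, 5, 23, 35, 22, 36, 36, 31]
i stops at index 4 (arr[4]=35 > 23), j stops at index 5 (arr[5]=22 <= 23): swap arr[4] and arr[5], array becomes [23, 17, 5, 23, 22, 35, 36, 36, 31]
i ends at 5, j ends at 4: the pointers have crossed (j < i), so scanning stops.

Swap pivot arr[0] with arr[4] to place pivot at position 4: [22, 17, 5, 23, 23, 35, 36, 36, 31]
Pivot position: 4

After partitioning with pivot 23, the array becomes [22, 17, 5, 23, 23, 35, 36, 36, 31]. The pivot is placed at index 4. All elements to the left of the pivot are <= 23, and all elements to the right are > 23.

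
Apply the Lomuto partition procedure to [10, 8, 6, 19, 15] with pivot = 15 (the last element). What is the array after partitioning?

Lomuto partition with pivot = 15:

Initial array: [10, 8, 6, 19, 15]

arr[0]=10 <= 15: swap with position 0, array becomes [10, 8, 6, 19, 15]
arr[1]=8 <= 15: swap with position 1, array becomes [10, 8, 6, 19, 15]
arr[2]=6 <= 15: swap with position 2, array becomes [10, 8, 6, 19, 15]
arr[3]=19 > 15: no swap

Place pivot at position 3: [10, 8, 6, 15, 19]
Pivot position: 3

After partitioning with pivot 15, the array becomes [10, 8, 6, 15, 19]. The pivot is placed at index 3. All elements to the left of the pivot are <= 15, and all elements to the right are > 15.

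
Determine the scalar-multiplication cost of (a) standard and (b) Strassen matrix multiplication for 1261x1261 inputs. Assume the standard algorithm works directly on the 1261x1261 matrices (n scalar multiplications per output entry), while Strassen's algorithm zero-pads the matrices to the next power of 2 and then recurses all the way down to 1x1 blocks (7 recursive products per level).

Matrix multiplication for 1261x1261 matrices:

Strassen's algorithm requires power-of-2 dimensions. Pad 1261x1261 to 2048x2048 (next power of 2).

Standard algorithm: 1261^3 = 2005142581 multiplications
Strassen's algorithm: 7^(log2(2048)) = 7^11 = 1977326743 multiplications
Savings: 2005142581 - 1977326743 = 27815838 multiplications

Standard: 2005142581 multiplications (1261^3). Strassen: 1977326743 multiplications (7^11, after padding to 2048x2048). Strassen reduces 8 recursive multiplications to 7 at each level.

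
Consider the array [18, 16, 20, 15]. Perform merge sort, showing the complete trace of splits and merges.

Merge sort trace:

Split: [18, 16, 20, 15] -> [18, 16] and [20, 15]
  Split: [18, 16] -> [18] and [16]
  Merge: [18] + [16] -> [16, 18]
  Split: [20, 15] -> [20] and [15]
  Merge: [20] + [15] -> [15, 20]
Merge: [16, 18] + [15, 20] -> [15, 16, 18, 20]

Final sorted array: [15, 16, 18, 20]

The merge sort proceeds by recursively splitting the array and merging sorted halves.
After all merges, the sorted array is [15, 16, 18, 20].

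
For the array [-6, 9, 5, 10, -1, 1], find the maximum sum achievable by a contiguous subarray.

Using Kadane's algorithm on [-6, 9, 5, 10, -1, 1]:

Scanning through the array:
Position 1 (value 9): max_ending_here = 9, max_so_far = 9
Position 2 (value 5): max_ending_here = 14, max_so_far = 14
Position 3 (value 10): max_ending_here = 24, max_so_far = 24
Position 4 (value -1): max_ending_here = 23, max_so_far = 24
Position 5 (value 1): max_ending_here = 24, max_so_far = 24

Maximum subarray: [9, 5, 10]
Maximum sum: 24

The maximum subarray is [9, 5, 10] with sum 24. This subarray runs from index 1 to index 3.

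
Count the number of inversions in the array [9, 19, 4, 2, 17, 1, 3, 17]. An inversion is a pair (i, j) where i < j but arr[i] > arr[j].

Finding inversions in [9, 19, 4, 2, 17, 1, 3, 17]:

(0, 2): arr[0]=9 > arr[2]=4
(0, 3): arr[0]=9 > arr[3]=2
(0, 5): arr[0]=9 > arr[5]=1
(0, 6): arr[0]=9 > arr[6]=3
(1, 2): arr[1]=19 > arr[2]=4
(1, 3): arr[1]=19 > arr[3]=2
(1, 4): arr[1]=19 > arr[4]=17
(1, 5): arr[1]=19 > arr[5]=1
(1, 6): arr[1]=19 > arr[6]=3
(1, 7): arr[1]=19 > arr[7]=17
(2, 3): arr[2]=4 > arr[3]=2
(2, 5): arr[2]=4 > arr[5]=1
(2, 6): arr[2]=4 > arr[6]=3
(3, 5): arr[3]=2 > arr[5]=1
(4, 5): arr[4]=17 > arr[5]=1
(4, 6): arr[4]=17 > arr[6]=3

Total inversions: 16

The array has 16 inversion(s): (0,2), (0,3), (0,5), (0,6), (1,2), (1,3), (1,4), (1,5), (1,6), (1,7), (2,3), (2,5), (2,6), (3,5), (4,5), (4,6). Each pair (i,j) satisfies i < j and arr[i] > arr[j].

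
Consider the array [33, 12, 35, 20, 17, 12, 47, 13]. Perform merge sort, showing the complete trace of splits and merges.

Merge sort trace:

Split: [33, 12, 35, 20, 17, 12, 47, 13] -> [33, 12, 35, 20] and [17, 12, 47, 13]
  Split: [33, 12, 35, 20] -> [33, 12] and [35, 20]
    Split: [33, 12] -> [33] and [12]
    Merge: [33] + [12] -> [12, 33]
    Split: [35, 20] -> [35] and [20]
    Merge: [35] + [20] -> [20, 35]
  Merge: [12, 33] + [20, 35] -> [12, 20, 33, 35]
  Split: [17, 12, 47, 13] -> [17, 12] and [47, 13]
    Split: [17, 12] -> [17] and [12]
    Merge: [17] + [12] -> [12, 17]
    Split: [47, 13] -> [47] and [13]
    Merge: [47] + [13] -> [13, 47]
  Merge: [12, 17] + [13, 47] -> [12, 13, 17, 47]
Merge: [12, 20, 33, 35] + [12, 13, 17, 47] -> [12, 12, 13, 17, 20, 33, 35, 47]

Final sorted array: [12, 12, 13, 17, 20, 33, 35, 47]

The merge sort proceeds by recursively splitting the array and merging sorted halves.
After all merges, the sorted array is [12, 12, 13, 17, 20, 33, 35, 47].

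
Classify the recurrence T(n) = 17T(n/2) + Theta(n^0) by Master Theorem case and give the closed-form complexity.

Master Theorem for T(n) = 17T(n/2) + O(n^0):

a = 17, b = 2, c = 0
log_b(a) = log_2(17) = 4.0875

Case 1: c = 0 < log_2(17) = 4.0875
T(n) = O(n^(log_2 17))

For T(n) = 17T(n/2) + O(n^0): log_2(17) = 4.0875. This is Case 1 of the Master Theorem (c < log_b(a), work dominated by leaves), giving O(n^(log_2 17)).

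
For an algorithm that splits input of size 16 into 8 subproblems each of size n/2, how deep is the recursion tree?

For divide and conquer with division factor 2:

Problem sizes at each level:
Level 0: 16
Level 1: 8
Level 2: 4
Level 3: 2
Level 4: 1

The root is level 0 and the size-1 base case is level 4 (the tree spans levels 0 through 4, i.e. 5 levels counting the root), so the depth is the number of divisions: log_2(16) = 4

The recursion tree depth is log_2(16) = 4. At each level, the problem size is divided by 2, so it takes 4 divisions to reduce to a base case of size 1. The algorithm makes 8 recursive calls at each level.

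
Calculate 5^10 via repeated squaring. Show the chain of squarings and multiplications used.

Computing 5^10 by squaring (build up from 5^1; each line after the first costs one multiplication):

5^1 = 5
5^2 = (5^1)^2 = 5^2 = 25
5^4 = (5^2)^2 = 25^2 = 625
5^5 = 5 * 5^4 = 5 * 625 = 3125
5^10 = (5^5)^2 = 3125^2 = 9765625

Result: 9765625
Multiplications needed: 4 (4 lines after 5^1)

5^10 = 9765625. Using exponentiation by squaring, this requires 4 multiplications. The key idea: if the exponent is even, square the half-power; if odd, multiply by the base once.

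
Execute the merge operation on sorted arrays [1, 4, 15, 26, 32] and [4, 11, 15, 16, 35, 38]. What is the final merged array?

Merging process:

Compare 1 vs 4: take 1 from left. Merged: [1]
Compare 4 vs 4: take 4 from left. Merged: [1, 4]
Compare 15 vs 4: take 4 from right. Merged: [1, 4, 4]
Compare 15 vs 11: take 11 from right. Merged: [1, 4, 4, 11]
Compare 15 vs 15: take 15 from left. Merged: [1, 4, 4, 11, 15]
Compare 26 vs 15: take 15 from right. Merged: [1, 4, 4, 11, 15, 15]
Compare 26 vs 16: take 16 from right. Merged: [1, 4, 4, 11, 15, 15, 16]
Compare 26 vs 35: take 26 from left. Merged: [1, 4, 4, 11, 15, 15, 16, 26]
Compare 32 vs 35: take 32 from left. Merged: [1, 4, 4, 11, 15, 15, 16, 26, 32]
Append remaining from right: [35, 38]. Merged: [1, 4, 4, 11, 15, 15, 16, 26, 32, 35, 38]

Final merged array: [1, 4, 4, 11, 15, 15, 16, 26, 32, 35, 38]
Total comparisons: 9

The merged array is [1, 4, 4, 11, 15, 15, 16, 26, 32, 35, 38], requiring 9 comparisons. The merge step runs in O(n) time where n is the total number of elements.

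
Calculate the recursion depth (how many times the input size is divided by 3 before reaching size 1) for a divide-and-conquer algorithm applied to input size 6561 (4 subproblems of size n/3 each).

For divide and conquer with division factor 3:

Problem sizes at each level:
Level 0: 6561
Level 1: 2187
Level 2: 729
Level 3: 243
Level 4: 81
Level 5: 27
Level 6: 9
Level 7: 3
Level 8: 1

The root is level 0 and the size-1 base case is level 8 (the tree spans levels 0 through 8, i.e. 9 levels counting the root), so the depth is the number of divisions: log_3(6561) = 8

The recursion tree depth is log_3(6561) = 8. At each level, the problem size is divided by 3, so it takes 8 divisions to reduce to a base case of size 1. The algorithm makes 4 recursive calls at each level.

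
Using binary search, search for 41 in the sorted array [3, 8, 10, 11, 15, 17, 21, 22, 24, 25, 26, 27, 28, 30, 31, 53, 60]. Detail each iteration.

Binary search for 41 in [3, 8, 10, 11, 15, 17, 21, 22, 24, 25, 26, 27, 28, 30, 31, 53, 60]:

lo=0, hi=16, mid=8, arr[mid]=24 -> 24 < 41, search right half
lo=9, hi=16, mid=12, arr[mid]=28 -> 28 < 41, search right half
lo=13, hi=16, mid=14, arr[mid]=31 -> 31 < 41, search right half
lo=15, hi=16, mid=15, arr[mid]=53 -> 53 > 41, search left half
lo=15 > hi=14, target 41 not found

Binary search determines that 41 is not in the array after 4 comparisons. The search space was exhausted without finding the target.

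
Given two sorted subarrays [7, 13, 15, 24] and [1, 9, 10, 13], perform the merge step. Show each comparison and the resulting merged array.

Merging process:

Compare 7 vs 1: take 1 from right. Merged: [1]
Compare 7 vs 9: take 7 from left. Merged: [1, 7]
Compare 13 vs 9: take 9 from right. Merged: [1, 7, 9]
Compare 13 vs 10: take 10 from right. Merged: [1, 7, 9, 10]
Compare 13 vs 13: take 13 from left. Merged: [1, 7, 9, 10, 13]
Compare 15 vs 13: take 13 from right. Merged: [1, 7, 9, 10, 13, 13]
Append remaining from left: [15, 24]. Merged: [1, 7, 9, 10, 13, 13, 15, 24]

Final merged array: [1, 7, 9, 10, 13, 13, 15, 24]
Total comparisons: 6

The merged array is [1, 7, 9, 10, 13, 13, 15, 24], requiring 6 comparisons. The merge step runs in O(n) time where n is the total number of elements.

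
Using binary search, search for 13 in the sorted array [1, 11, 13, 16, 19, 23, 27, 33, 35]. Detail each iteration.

Binary search for 13 in [1, 11, 13, 16, 19, 23, 27, 33, 35]:

lo=0, hi=8, mid=4, arr[mid]=19 -> 19 > 13, search left half
lo=0, hi=3, mid=1, arr[mid]=11 -> 11 < 13, search right half
lo=2, hi=3, mid=2, arr[mid]=13 -> Found target at index 2!

Binary search finds 13 at index 2 after 3 comparisons. The search repeatedly halves the search space by comparing with the middle element.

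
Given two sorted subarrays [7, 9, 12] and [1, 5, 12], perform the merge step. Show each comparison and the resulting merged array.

Merging process:

Compare 7 vs 1: take 1 from right. Merged: [1]
Compare 7 vs 5: take 5 from right. Merged: [1, 5]
Compare 7 vs 12: take 7 from left. Merged: [1, 5, 7]
Compare 9 vs 12: take 9 from left. Merged: [1, 5, 7, 9]
Compare 12 vs 12: take 12 from left. Merged: [1, 5, 7, 9, 12]
Append remaining from right: [12]. Merged: [1, 5, 7, 9, 12, 12]

Final merged array: [1, 5, 7, 9, 12, 12]
Total comparisons: 5

The merged array is [1, 5, 7, 9, 12, 12], requiring 5 comparisons. The merge step runs in O(n) time where n is the total number of elements.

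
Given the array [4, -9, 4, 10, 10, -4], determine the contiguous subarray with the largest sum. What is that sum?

Using Kadane's algorithm on [4, -9, 4, 10, 10, -4]:

Scanning through the array:
Position 1 (value -9): max_ending_here = -5, max_so_far = 4
Position 2 (value 4): max_ending_here = 4, max_so_far = 4
Position 3 (value 10): max_ending_here = 14, max_so_far = 14
Position 4 (value 10): max_ending_here = 24, max_so_far = 24
Position 5 (value -4): max_ending_here = 20, max_so_far = 24

Maximum subarray: [4, 10, 10]
Maximum sum: 24

The maximum subarray is [4, 10, 10] with sum 24. This subarray runs from index 2 to index 4.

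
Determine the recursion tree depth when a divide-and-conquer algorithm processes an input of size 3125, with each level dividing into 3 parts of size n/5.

For divide and conquer with division factor 5:

Problem sizes at each level:
Level 0: 3125
Level 1: 625
Level 2: 125
Level 3: 25
Level 4: 5
Level 5: 1

The root is level 0 and the size-1 base case is level 5 (the tree spans levels 0 through 5, i.e. 6 levels counting the root), so the depth is the number of divisions: log_5(3125) = 5

The recursion tree depth is log_5(3125) = 5. At each level, the problem size is divided by 5, so it takes 5 divisions to reduce to a base case of size 1. The algorithm makes 3 recursive calls at each level.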